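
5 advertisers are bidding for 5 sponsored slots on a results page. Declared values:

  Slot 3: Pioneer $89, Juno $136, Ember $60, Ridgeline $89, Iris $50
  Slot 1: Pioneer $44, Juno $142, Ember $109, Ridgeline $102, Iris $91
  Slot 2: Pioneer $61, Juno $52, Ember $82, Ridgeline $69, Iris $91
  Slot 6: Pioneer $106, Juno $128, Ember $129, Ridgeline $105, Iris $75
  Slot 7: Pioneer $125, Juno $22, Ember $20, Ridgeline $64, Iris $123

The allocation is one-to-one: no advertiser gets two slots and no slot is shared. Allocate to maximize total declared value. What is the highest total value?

Optimal: Pioneer→Slot 7 ($125), Juno→Slot 3 ($136), Ember→Slot 6 ($129), Ridgeline→Slot 1 ($102), Iris→Slot 2 ($91) — total 125+136+129+102+91 = $583.
Column-greedy (each slot in turn goes to its best remaining advertiser) gives $506, worse by 77.
Next-best assignment: Pioneer→Slot 7, Juno→Slot 1, Ember→Slot 6, Ridgeline→Slot 3, Iris→Slot 2 = $576.
No other one-to-one assignment exceeds $583.

Max total: $583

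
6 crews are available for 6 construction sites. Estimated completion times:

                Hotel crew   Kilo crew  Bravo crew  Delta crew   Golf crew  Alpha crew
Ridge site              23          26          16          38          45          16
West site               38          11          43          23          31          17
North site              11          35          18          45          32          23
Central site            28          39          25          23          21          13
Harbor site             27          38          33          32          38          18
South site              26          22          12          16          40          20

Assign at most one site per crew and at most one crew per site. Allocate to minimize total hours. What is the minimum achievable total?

Minimum total: 93 hours

Optimal: Hotel crew→North site (11 hours), Kilo crew→West site (11 hours), Bravo crew→Ridge site (16 hours), Delta crew→South site (16 hours), Golf crew→Central site (21 hours), Alpha crew→Harbor site (18 hours) — total 11+11+16+16+21+18 = 93 hours.
Min-entry greedy (repeatedly take the single cheapest remaining cell) gives 124 hours, worse by 31.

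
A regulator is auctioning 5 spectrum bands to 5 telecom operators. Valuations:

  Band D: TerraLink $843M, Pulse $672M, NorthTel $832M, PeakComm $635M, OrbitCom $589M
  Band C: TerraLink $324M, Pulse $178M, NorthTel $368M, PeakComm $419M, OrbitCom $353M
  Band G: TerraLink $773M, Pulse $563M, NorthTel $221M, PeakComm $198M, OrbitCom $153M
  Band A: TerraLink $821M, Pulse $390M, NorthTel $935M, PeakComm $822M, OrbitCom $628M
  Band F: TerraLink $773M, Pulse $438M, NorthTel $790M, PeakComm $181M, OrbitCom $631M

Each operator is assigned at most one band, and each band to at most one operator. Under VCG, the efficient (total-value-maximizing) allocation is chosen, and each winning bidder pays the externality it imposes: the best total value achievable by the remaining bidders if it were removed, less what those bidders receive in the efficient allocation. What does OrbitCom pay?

Efficient allocation: TerraLink→Band G ($773M), Pulse→Band D ($672M), NorthTel→Band A ($935M), PeakComm→Band C ($419M), OrbitCom→Band F ($631M); total welfare W = $3430M.
OrbitCom receives Band F at value $631M, so the others get W − 631 = $2799M.
Without OrbitCom: best allocation of the remaining 4 bidders over all 5 bands is TerraLink→Band G ($773M), Pulse→Band D ($672M), NorthTel→Band F ($790M), PeakComm→Band A ($822M), total $3057M.
VCG payment = (others' best without OrbitCom) − (others' welfare with OrbitCom) = 3057 − 2799 = $258M.

OrbitCom pays $258M.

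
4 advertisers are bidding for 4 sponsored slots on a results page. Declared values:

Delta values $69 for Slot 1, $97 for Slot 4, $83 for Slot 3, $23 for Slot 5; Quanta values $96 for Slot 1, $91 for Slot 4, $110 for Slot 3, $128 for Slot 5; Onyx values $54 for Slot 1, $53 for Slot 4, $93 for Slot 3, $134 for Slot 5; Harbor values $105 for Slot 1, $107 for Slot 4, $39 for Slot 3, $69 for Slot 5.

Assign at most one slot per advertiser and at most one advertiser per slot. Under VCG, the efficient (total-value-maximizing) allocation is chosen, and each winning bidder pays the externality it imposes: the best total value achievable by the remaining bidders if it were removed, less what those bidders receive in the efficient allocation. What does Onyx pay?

Efficient allocation: Delta→Slot 4 ($97), Quanta→Slot 3 ($110), Onyx→Slot 5 ($134), Harbor→Slot 1 ($105); total welfare W = $446.
Onyx receives Slot 5 at value $134, so the others get W − 134 = $312.
Without Onyx: best allocation of the remaining 3 bidders over all 4 slots is Delta→Slot 4 ($97), Quanta→Slot 5 ($128), Harbor→Slot 1 ($105), total $330.
VCG payment = (others' best without Onyx) − (others' welfare with Onyx) = 330 − 312 = $18.

Onyx pays $18.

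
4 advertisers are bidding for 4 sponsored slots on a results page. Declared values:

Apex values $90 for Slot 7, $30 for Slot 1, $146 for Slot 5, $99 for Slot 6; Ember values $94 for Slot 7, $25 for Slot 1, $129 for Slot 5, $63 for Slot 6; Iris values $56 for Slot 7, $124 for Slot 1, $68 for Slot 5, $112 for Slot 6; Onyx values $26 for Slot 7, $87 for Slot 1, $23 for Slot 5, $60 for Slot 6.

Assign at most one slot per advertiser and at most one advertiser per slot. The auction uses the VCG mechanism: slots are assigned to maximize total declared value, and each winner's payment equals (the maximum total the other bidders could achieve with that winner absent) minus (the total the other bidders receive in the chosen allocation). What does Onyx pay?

Efficient allocation: Apex→Slot 5 ($146), Ember→Slot 7 ($94), Iris→Slot 6 ($112), Onyx→Slot 1 ($87); total welfare W = $439.
Onyx receives Slot 1 at value $87, so the others get W − 87 = $352.
Without Onyx: best allocation of the remaining 3 bidders over all 4 slots is Apex→Slot 5 ($146), Ember→Slot 7 ($94), Iris→Slot 1 ($124), total $364.
VCG payment = (others' best without Onyx) − (others' welfare with Onyx) = 364 − 352 = $12.

Onyx pays $12.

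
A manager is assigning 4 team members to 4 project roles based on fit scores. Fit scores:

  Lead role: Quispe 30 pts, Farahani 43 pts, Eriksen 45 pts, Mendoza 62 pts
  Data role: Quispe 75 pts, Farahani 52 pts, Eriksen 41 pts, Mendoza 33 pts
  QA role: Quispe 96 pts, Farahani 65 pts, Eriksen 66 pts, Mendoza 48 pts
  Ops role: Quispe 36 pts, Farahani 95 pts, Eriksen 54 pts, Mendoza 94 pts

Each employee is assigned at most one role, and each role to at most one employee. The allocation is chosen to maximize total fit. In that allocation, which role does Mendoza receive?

Treat this as an assignment problem: match each employee to one role.
Optimal: Quispe→Data role (75 pts), Farahani→Ops role (95 pts), Eriksen→QA role (66 pts), Mendoza→Lead role (62 pts) — total 75+95+66+62 = 298 pts.
Row-greedy (each employee in turn takes its best remaining role) gives 269 pts, worse by 29.
Mendoza's own top role is Ops role (94 pts), but forcing Mendoza→Ops role and reassigning the rest optimally gives only 287 pts — worse by 11.

Mendoza receives Lead role.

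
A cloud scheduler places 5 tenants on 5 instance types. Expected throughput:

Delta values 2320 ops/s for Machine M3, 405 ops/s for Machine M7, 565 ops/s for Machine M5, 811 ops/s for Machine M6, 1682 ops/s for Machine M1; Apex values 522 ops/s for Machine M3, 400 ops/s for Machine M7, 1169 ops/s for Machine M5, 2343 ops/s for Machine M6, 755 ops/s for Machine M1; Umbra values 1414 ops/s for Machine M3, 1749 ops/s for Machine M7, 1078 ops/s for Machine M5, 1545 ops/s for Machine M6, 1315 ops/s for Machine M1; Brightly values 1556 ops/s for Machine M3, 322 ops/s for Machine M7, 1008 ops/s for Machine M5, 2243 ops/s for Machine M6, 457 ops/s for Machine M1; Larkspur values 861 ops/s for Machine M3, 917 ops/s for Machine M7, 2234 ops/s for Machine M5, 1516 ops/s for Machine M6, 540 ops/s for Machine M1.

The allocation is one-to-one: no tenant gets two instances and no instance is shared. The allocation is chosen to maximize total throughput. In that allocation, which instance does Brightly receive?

Optimal: Delta→Machine M1 (1682 ops/s), Apex→Machine M6 (2343 ops/s), Umbra→Machine M7 (1749 ops/s), Brightly→Machine M3 (1556 ops/s), Larkspur→Machine M5 (2234 ops/s) — total 1682+2343+1749+1556+2234 = 9564 ops/s.
Column-greedy (each instance in turn goes to its best remaining tenant) gives 9103 ops/s, worse by 461.
Checked against all permutations: 9564 ops/s is optimal.
Brightly's own top instance is Machine M6 (2243 ops/s), but forcing Brightly→Machine M6 and reassigning the rest optimally gives only 9301 ops/s — worse by 263.

Brightly receives Machine M3.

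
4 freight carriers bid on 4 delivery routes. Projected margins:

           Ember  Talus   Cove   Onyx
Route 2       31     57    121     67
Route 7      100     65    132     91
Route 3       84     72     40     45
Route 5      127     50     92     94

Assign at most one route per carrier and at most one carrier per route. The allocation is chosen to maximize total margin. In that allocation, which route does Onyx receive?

Onyx receives Route 7.

Optimal: Ember→Route 5 ($127k), Talus→Route 3 ($72k), Cove→Route 2 ($121k), Onyx→Route 7 ($91k) — total 127+72+121+91 = $411k.
Row-greedy (each carrier in turn takes its best remaining route) gives $398k, worse by 13.
Next-best assignment: Ember→Route 5, Talus→Route 3, Cove→Route 7, Onyx→Route 2 = $398k.
Every other assignment is strictly worse.
Onyx's own top route is Route 5 ($94k), but forcing Onyx→Route 5 and reassigning the rest optimally gives only $387k — worse by 24.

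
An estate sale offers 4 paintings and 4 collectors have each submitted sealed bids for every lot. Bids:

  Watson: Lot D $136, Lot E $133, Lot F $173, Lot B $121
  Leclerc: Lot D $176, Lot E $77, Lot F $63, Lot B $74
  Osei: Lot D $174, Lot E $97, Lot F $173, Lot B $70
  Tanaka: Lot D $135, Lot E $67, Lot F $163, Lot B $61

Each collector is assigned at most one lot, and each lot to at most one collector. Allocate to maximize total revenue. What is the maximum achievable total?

This is the linear assignment problem.
Optimal: Watson→Lot B ($121), Leclerc→Lot D ($176), Osei→Lot E ($97), Tanaka→Lot F ($163) — total 121+176+97+163 = $557.
Row-greedy (each collector in turn takes its best remaining lot) gives $507, worse by 50.
Checked against all permutations: $557 is optimal.

Max total: $557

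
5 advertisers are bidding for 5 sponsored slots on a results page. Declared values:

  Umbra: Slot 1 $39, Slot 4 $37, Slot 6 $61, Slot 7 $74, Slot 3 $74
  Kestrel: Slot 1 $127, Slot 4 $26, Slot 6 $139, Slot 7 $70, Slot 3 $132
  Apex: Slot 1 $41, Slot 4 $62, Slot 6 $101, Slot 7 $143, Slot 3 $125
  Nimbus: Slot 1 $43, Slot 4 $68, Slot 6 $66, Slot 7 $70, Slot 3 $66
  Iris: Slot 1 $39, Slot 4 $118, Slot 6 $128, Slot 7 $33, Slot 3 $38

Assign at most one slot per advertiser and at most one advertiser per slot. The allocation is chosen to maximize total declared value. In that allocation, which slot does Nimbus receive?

Nimbus receives Slot 4.

This is a one-to-one assignment (maximum-weight bipartite matching).
Optimal: Umbra→Slot 3 ($74), Kestrel→Slot 1 ($127), Apex→Slot 7 ($143), Nimbus→Slot 4 ($68), Iris→Slot 6 ($128) — total 74+127+143+68+128 = $540.
Max-entry greedy (repeatedly take the single best remaining cell) gives $517, worse by 23.
Next-best assignment: Umbra→Slot 3, Kestrel→Slot 1, Apex→Slot 7, Nimbus→Slot 6, Iris→Slot 4 = $528.
Nimbus's own top slot is Slot 7 ($70), but forcing Nimbus→Slot 7 and reassigning the rest optimally gives only $501 — worse by 39.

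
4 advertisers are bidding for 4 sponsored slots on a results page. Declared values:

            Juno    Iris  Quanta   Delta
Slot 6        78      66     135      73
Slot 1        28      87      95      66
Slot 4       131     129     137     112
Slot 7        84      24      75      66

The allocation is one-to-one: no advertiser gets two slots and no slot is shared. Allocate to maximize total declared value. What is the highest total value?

Maximum total: $419

Optimal: Juno→Slot 4 ($131), Iris→Slot 1 ($87), Quanta→Slot 6 ($135), Delta→Slot 7 ($66) — total 131+87+135+66 = $419.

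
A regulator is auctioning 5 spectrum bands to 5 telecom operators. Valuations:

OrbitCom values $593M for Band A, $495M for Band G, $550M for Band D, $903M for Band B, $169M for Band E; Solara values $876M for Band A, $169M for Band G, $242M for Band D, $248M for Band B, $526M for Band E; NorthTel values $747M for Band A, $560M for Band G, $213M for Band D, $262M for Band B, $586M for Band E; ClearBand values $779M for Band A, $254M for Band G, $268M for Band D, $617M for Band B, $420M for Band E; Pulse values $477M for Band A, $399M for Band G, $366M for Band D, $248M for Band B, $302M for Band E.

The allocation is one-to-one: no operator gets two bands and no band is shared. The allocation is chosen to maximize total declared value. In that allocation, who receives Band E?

Solara receives Band E.

This is the linear assignment problem.
Optimal: OrbitCom→Band B ($903M), Solara→Band E ($526M), NorthTel→Band G ($560M), ClearBand→Band A ($779M), Pulse→Band D ($366M) — total 903+526+560+779+366 = $3134M.
Row-greedy (each operator in turn takes its best remaining band) gives $3032M, worse by 102.
Next-best assignment: OrbitCom→Band B, Solara→Band A, NorthTel→Band G, ClearBand→Band E, Pulse→Band D = $3125M.
Solara's own top band is Band A ($876M), but forcing Solara→Band A and reassigning the rest optimally gives only $3125M — worse by 9.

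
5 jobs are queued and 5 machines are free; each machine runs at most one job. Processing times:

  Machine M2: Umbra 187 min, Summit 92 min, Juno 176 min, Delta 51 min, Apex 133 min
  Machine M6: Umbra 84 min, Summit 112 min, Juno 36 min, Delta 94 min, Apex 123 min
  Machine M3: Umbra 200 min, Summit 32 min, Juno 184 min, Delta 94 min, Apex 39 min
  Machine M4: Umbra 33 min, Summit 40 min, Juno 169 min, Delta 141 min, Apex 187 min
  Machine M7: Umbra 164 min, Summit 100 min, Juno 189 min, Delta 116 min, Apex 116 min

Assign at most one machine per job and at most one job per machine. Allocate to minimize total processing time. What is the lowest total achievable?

Optimal: Umbra→Machine M4 (33 min), Summit→Machine M7 (100 min), Juno→Machine M6 (36 min), Delta→Machine M2 (51 min), Apex→Machine M3 (39 min) — total 33+100+36+51+39 = 259 min.
Row-greedy (each job in turn takes its cheapest remaining machine) gives 268 min, worse by 9.
Checked against all permutations: 259 min is optimal.

Minimum total: 259 min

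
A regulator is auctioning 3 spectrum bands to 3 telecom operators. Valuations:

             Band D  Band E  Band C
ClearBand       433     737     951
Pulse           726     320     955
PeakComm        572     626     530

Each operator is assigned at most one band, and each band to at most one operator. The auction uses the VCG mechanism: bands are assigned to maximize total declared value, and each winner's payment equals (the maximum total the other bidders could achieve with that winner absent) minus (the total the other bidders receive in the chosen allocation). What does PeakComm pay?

Efficient allocation: ClearBand→Band C ($951M), Pulse→Band D ($726M), PeakComm→Band E ($626M); total welfare W = $2303M.
PeakComm receives Band E at value $626M, so the others get W − 626 = $1677M.
Without PeakComm: best allocation of the remaining 2 bidders over all 3 bands is ClearBand→Band E ($737M), Pulse→Band C ($955M), total $1692M.
VCG payment = (others' best without PeakComm) − (others' welfare with PeakComm) = 1692 − 1677 = $15M.

PeakComm pays $15M.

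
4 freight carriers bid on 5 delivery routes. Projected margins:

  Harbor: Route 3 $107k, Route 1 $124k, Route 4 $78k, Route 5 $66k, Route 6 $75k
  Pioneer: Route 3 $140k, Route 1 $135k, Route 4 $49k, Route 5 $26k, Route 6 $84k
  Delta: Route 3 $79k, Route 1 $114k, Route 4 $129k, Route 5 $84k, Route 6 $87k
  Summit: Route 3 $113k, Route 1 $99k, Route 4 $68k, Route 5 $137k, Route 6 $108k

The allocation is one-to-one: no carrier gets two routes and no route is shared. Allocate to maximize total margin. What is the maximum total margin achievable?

Maximum total: $530k

This is a one-to-one assignment (maximum-weight bipartite matching).
Optimal: Harbor→Route 1 ($124k), Pioneer→Route 3 ($140k), Delta→Route 4 ($129k), Summit→Route 5 ($137k) — total 124+140+129+137 = $530k.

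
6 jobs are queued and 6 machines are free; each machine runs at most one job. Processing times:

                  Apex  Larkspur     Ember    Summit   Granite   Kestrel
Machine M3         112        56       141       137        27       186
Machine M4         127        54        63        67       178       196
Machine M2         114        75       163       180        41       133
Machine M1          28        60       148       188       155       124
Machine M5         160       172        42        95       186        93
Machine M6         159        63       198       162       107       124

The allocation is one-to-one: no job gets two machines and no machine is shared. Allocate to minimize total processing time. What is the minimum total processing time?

Optimal: Apex→Machine M1 (28 min), Larkspur→Machine M3 (56 min), Ember→Machine M5 (42 min), Summit→Machine M4 (67 min), Granite→Machine M2 (41 min), Kestrel→Machine M6 (124 min) — total 28+56+42+67+41+124 = 358 min.
Min-entry greedy (repeatedly take the single cheapest remaining cell) gives 455 min, worse by 97.
Next-best assignment: Apex→Machine M1, Larkspur→Machine M6, Ember→Machine M5, Summit→Machine M4, Granite→Machine M3, Kestrel→Machine M2 = 360 min.
Every other assignment is strictly worse.

Minimum total: 358 min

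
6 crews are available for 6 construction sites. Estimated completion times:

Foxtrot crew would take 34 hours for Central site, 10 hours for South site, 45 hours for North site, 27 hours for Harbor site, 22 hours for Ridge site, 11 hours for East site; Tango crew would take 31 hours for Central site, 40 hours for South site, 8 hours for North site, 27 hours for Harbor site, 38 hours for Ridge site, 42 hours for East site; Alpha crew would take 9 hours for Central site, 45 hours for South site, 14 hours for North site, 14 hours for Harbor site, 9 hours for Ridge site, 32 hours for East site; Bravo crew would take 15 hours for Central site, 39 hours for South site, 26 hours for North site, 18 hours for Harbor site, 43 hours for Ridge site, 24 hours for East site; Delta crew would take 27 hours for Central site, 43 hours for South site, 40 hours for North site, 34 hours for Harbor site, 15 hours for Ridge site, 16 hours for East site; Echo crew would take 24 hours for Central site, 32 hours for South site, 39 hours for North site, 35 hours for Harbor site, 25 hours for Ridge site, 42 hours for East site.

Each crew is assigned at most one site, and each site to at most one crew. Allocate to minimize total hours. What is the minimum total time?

Minimum total: 85 hours

This is the linear assignment problem.
Optimal: Foxtrot crew→South site (10 hours), Tango crew→North site (8 hours), Alpha crew→Ridge site (9 hours), Bravo crew→Harbor site (18 hours), Delta crew→East site (16 hours), Echo crew→Central site (24 hours) — total 10+8+9+18+16+24 = 85 hours.
Row-greedy (each crew in turn takes its cheapest remaining site) gives 102 hours, worse by 17.
Swapping Delta crew↔Foxtrot crew (Delta crew→South site 43 hours, Foxtrot crew→East site 11 hours) adds 28.
Every other assignment is strictly worse.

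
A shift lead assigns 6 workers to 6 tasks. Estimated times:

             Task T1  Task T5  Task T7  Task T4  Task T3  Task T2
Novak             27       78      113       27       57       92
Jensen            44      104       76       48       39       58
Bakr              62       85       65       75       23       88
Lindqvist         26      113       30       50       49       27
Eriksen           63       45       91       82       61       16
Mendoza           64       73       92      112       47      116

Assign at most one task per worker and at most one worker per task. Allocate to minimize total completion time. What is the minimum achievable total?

Treat this as an assignment problem: match each worker to one task.
Optimal: Novak→Task T4 (27 min), Jensen→Task T1 (44 min), Bakr→Task T3 (23 min), Lindqvist→Task T7 (30 min), Eriksen→Task T2 (16 min), Mendoza→Task T5 (73 min) — total 27+44+23+30+16+73 = 213 min.
Min-entry greedy (repeatedly take the single cheapest remaining cell) gives 241 min, worse by 28.

Min total: 213 min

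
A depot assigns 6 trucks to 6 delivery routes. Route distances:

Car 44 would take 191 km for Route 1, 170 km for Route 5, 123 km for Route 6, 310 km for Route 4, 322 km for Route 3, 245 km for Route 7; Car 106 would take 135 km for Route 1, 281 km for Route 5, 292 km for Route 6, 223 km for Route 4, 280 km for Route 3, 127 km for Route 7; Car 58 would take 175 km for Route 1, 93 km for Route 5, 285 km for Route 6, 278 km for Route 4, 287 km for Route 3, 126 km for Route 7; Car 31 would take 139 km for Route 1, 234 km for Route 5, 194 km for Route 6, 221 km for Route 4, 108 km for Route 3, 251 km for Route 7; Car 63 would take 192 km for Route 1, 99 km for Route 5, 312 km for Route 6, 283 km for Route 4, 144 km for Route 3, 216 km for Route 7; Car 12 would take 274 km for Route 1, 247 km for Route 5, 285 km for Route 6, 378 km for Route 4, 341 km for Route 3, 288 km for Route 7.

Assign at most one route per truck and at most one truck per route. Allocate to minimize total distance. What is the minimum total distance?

Optimal: Car 44→Route 6 (123 km), Car 106→Route 4 (223 km), Car 58→Route 7 (126 km), Car 31→Route 3 (108 km), Car 63→Route 5 (99 km), Car 12→Route 1 (274 km) — total 123+223+126+108+99+274 = 953 km.
Row-greedy (each truck in turn takes its cheapest remaining route) gives 1021 km, worse by 68.
Next-best assignment: Car 44→Route 6, Car 106→Route 1, Car 58→Route 7, Car 31→Route 3, Car 63→Route 5, Car 12→Route 4 = 969 km.
Swapping Car 12↔Car 63 (Car 12→Route 5 247 km, Car 63→Route 1 192 km) adds 66.
Checked against all permutations: 953 km is optimal.

Minimum total: 953 km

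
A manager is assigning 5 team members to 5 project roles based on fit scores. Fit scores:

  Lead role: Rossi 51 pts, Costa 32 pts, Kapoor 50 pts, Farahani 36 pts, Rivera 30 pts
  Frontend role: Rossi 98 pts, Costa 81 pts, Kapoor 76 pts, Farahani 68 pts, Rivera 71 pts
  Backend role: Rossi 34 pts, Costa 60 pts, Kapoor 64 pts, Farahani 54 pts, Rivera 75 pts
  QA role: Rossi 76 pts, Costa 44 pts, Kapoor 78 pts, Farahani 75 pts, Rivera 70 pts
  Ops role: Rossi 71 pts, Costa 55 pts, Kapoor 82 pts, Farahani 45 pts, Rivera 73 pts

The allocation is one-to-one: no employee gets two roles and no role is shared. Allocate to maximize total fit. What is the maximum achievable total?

This is a one-to-one assignment (maximum-weight bipartite matching).
Optimal: Rossi→Lead role (51 pts), Costa→Frontend role (81 pts), Kapoor→Ops role (82 pts), Farahani→QA role (75 pts), Rivera→Backend role (75 pts) — total 51+81+82+75+75 = 364 pts.

Maximum total: 364 pts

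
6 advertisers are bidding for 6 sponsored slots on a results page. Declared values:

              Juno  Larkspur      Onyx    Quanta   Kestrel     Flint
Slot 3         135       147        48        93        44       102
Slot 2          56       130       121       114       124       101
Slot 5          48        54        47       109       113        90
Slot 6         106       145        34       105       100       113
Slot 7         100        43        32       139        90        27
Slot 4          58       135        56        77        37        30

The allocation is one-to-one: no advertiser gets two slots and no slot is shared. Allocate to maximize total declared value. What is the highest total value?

Optimal: Juno→Slot 3 ($135), Larkspur→Slot 4 ($135), Onyx→Slot 2 ($121), Quanta→Slot 7 ($139), Kestrel→Slot 5 ($113), Flint→Slot 6 ($113) — total 135+135+121+139+113+113 = $756.
Next-best assignment: Juno→Slot 3, Larkspur→Slot 4, Onyx→Slot 2, Quanta→Slot 7, Kestrel→Slot 6, Flint→Slot 5 = $720.

Maximum total: $756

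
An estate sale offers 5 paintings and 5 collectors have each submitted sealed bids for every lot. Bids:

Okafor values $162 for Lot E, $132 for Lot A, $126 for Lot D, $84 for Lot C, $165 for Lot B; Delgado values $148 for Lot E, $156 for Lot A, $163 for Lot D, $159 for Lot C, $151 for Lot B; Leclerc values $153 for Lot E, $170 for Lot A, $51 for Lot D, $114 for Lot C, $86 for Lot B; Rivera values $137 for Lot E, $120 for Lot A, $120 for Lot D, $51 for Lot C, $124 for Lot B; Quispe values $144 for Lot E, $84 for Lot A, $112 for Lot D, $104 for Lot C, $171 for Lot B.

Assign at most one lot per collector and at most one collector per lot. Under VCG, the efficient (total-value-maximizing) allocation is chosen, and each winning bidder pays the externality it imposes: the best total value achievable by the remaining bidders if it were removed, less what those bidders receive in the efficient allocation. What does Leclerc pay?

Efficient allocation: Okafor→Lot E ($162), Delgado→Lot C ($159), Leclerc→Lot A ($170), Rivera→Lot D ($120), Quispe→Lot B ($171); total welfare W = $782.
Leclerc receives Lot A at value $170, so the others get W − 170 = $612.
Without Leclerc: best allocation of the remaining 4 bidders over all 5 lots is Okafor→Lot E ($162), Delgado→Lot D ($163), Rivera→Lot A ($120), Quispe→Lot B ($171), total $616.
VCG payment = (others' best without Leclerc) − (others' welfare with Leclerc) = 616 − 612 = $4.

Leclerc pays $4.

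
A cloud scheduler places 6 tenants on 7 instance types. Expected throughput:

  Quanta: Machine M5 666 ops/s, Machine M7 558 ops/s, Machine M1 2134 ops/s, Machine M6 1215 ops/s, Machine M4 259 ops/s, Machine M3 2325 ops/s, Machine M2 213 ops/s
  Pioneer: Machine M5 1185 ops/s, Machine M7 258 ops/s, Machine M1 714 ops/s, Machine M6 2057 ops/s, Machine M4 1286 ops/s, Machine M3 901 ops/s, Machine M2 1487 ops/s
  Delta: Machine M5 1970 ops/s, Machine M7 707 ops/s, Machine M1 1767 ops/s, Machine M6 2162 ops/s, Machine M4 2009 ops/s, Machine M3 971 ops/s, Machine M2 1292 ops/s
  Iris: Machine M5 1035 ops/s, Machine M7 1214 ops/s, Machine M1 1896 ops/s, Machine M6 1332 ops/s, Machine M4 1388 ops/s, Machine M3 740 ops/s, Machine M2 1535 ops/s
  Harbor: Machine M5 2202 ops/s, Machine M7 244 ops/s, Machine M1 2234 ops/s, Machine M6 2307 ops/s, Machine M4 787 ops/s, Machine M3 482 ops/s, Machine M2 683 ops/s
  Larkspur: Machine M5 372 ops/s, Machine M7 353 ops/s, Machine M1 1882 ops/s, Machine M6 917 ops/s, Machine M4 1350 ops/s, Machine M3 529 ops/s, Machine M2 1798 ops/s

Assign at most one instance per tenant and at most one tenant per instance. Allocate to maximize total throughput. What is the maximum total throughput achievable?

Maximum total: 12287 ops/s

Optimal: Quanta→Machine M3 (2325 ops/s), Pioneer→Machine M6 (2057 ops/s), Delta→Machine M4 (2009 ops/s), Iris→Machine M1 (1896 ops/s), Harbor→Machine M5 (2202 ops/s), Larkspur→Machine M2 (1798 ops/s) — total 2325+2057+2009+1896+2202+1798 = 12287 ops/s.
Column-greedy (each instance in turn goes to its best remaining tenant) gives 9963 ops/s, worse by 2324.
Swapping Quanta↔Pioneer (Quanta→Machine M6 1215 ops/s, Pioneer→Machine M3 901 ops/s) loses 2266.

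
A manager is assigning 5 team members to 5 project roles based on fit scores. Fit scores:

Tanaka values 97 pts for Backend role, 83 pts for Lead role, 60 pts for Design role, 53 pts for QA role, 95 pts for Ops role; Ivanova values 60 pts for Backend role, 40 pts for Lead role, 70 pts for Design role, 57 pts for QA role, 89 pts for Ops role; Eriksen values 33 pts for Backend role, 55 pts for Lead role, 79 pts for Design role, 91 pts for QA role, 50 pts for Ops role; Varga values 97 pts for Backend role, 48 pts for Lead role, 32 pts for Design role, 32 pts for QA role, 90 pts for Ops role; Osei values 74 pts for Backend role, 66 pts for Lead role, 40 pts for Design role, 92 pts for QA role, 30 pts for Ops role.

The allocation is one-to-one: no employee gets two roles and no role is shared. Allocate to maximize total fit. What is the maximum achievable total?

Optimal: Tanaka→Lead role (83 pts), Ivanova→Ops role (89 pts), Eriksen→Design role (79 pts), Varga→Backend role (97 pts), Osei→QA role (92 pts) — total 83+89+79+97+92 = 440 pts.
Max-entry greedy (repeatedly take the single best remaining cell) gives 398 pts, worse by 42.
Next-best assignment: Tanaka→Ops role, Ivanova→Design role, Eriksen→QA role, Varga→Backend role, Osei→Lead role = 419 pts.
Every other assignment is strictly worse.

Max total: 440 pts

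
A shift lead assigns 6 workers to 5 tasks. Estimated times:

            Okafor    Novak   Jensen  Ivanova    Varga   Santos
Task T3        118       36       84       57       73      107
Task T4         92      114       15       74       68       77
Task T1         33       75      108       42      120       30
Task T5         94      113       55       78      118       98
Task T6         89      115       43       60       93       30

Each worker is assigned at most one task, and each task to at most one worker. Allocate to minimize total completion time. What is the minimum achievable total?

This is the linear assignment problem.
Optimal: Novak→Task T3 (36 min), Jensen→Task T4 (15 min), Okafor→Task T1 (33 min), Ivanova→Task T5 (78 min), Santos→Task T6 (30 min) — total 36+15+33+78+30 = 192 min.
Column-greedy (each task in turn goes to its cheapest remaining worker) gives 248 min, worse by 56.
Swapping Novak↔Okafor (Novak→Task T1 75 min, Okafor→Task T3 118 min) adds 124.
Checked against all permutations: 192 min is optimal.

Min total: 192 min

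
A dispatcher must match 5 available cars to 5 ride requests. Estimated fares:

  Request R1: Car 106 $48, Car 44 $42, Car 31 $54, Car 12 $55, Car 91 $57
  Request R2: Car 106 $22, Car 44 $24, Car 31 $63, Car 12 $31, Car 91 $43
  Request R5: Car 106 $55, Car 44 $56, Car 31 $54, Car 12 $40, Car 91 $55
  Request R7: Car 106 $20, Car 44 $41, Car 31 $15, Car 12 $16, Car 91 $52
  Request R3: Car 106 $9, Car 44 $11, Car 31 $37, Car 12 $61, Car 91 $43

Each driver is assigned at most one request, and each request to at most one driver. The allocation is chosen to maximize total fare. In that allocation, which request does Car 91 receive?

Car 91 receives Request R7.

This is the linear assignment problem.
Optimal: Car 106→Request R1 ($48), Car 44→Request R5 ($56), Car 31→Request R2 ($63), Car 12→Request R3 ($61), Car 91→Request R7 ($52) — total 48+56+63+61+52 = $280.
Max-entry greedy (repeatedly take the single best remaining cell) gives $257, worse by 23.
Next-best assignment: Car 106→Request R5, Car 44→Request R7, Car 31→Request R2, Car 12→Request R3, Car 91→Request R1 = $277.
Swapping Car 91↔Car 44 (Car 91→Request R5 $55, Car 44→Request R7 $41) loses 12.
Car 91's own top request is Request R1 ($57), but forcing Car 91→Request R1 and reassigning the rest optimally gives only $277 — worse by 3.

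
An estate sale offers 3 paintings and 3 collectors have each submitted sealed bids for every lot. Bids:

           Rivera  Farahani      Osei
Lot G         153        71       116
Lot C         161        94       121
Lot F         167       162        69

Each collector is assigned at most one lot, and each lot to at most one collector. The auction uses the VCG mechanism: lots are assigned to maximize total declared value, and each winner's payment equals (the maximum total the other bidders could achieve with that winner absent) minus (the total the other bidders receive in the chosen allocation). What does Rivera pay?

Efficient allocation: Rivera→Lot C ($161), Farahani→Lot F ($162), Osei→Lot G ($116); total welfare W = $439.
Rivera receives Lot C at value $161, so the others get W − 161 = $278.
Without Rivera: best allocation of the remaining 2 bidders over all 3 lots is Farahani→Lot F ($162), Osei→Lot C ($121), total $283.
VCG payment = (others' best without Rivera) − (others' welfare with Rivera) = 283 − 278 = $5.

Rivera pays $5.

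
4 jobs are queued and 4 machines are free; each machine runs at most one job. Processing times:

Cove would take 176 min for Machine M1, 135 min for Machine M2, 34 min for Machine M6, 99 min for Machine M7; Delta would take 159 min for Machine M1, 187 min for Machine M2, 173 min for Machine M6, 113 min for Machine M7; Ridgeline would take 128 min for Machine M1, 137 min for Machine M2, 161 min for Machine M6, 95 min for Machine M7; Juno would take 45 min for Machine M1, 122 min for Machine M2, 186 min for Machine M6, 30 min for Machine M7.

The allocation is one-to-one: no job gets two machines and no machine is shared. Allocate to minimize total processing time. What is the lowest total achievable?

Min total: 329 min

Treat this as an assignment problem: match each job to one machine.
Optimal: Cove→Machine M6 (34 min), Delta→Machine M7 (113 min), Ridgeline→Machine M2 (137 min), Juno→Machine M1 (45 min) — total 34+113+137+45 = 329 min.
Min-entry greedy (repeatedly take the single cheapest remaining cell) gives 379 min, worse by 50.
Next-best assignment: Cove→Machine M6, Delta→Machine M1, Ridgeline→Machine M2, Juno→Machine M7 = 360 min.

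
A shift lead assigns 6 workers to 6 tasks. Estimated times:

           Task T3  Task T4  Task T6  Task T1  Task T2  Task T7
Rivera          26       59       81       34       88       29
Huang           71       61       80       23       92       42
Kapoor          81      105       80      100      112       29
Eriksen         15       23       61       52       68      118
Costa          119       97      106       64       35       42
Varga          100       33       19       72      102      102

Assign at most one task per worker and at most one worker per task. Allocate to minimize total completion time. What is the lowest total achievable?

Treat this as an assignment problem: match each worker to one task.
Optimal: Rivera→Task T3 (26 min), Huang→Task T1 (23 min), Kapoor→Task T7 (29 min), Eriksen→Task T4 (23 min), Costa→Task T2 (35 min), Varga→Task T6 (19 min) — total 26+23+29+23+35+19 = 155 min.
Column-greedy (each task in turn goes to its cheapest remaining worker) gives 226 min, worse by 71.

Min total: 155 min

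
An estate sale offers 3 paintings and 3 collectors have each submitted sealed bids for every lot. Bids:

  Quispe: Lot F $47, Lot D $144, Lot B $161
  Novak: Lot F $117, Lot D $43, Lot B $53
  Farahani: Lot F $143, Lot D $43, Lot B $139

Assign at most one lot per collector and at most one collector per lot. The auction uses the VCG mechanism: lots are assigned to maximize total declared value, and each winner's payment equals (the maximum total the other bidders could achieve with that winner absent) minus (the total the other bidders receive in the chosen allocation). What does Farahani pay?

Efficient allocation: Quispe→Lot D ($144), Novak→Lot F ($117), Farahani→Lot B ($139); total welfare W = $400.
Farahani receives Lot B at value $139, so the others get W − 139 = $261.
Without Farahani: best allocation of the remaining 2 bidders over all 3 lots is Quispe→Lot B ($161), Novak→Lot F ($117), total $278.
VCG payment = (others' best without Farahani) − (others' welfare with Farahani) = 278 − 261 = $17.

Farahani pays $17.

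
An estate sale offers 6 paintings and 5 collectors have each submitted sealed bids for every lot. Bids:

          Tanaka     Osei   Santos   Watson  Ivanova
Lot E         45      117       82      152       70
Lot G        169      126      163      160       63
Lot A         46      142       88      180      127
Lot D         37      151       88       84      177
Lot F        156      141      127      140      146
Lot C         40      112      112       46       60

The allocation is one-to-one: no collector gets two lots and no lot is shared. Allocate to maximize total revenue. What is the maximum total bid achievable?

Maximum total: $793

Optimal: Tanaka→Lot F ($156), Osei→Lot E ($117), Santos→Lot G ($163), Watson→Lot A ($180), Ivanova→Lot D ($177) — total 156+117+163+180+177 = $793.
Max-entry greedy (repeatedly take the single best remaining cell) gives $779, worse by 14.
Next-best assignment: Tanaka→Lot F, Osei→Lot A, Santos→Lot G, Watson→Lot E, Ivanova→Lot D = $790.
Every other assignment is strictly worse.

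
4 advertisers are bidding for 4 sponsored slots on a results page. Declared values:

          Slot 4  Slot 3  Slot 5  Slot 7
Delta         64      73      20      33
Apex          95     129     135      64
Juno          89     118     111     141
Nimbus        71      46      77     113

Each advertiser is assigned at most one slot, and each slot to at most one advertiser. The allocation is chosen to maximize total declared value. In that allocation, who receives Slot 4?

This is the linear assignment problem.
Optimal: Delta→Slot 4 ($64), Apex→Slot 5 ($135), Juno→Slot 3 ($118), Nimbus→Slot 7 ($113) — total 64+135+118+113 = $430.
Row-greedy (each advertiser in turn takes its best remaining slot) gives $420, worse by 10.
Delta's own top slot is Slot 3 ($73), but forcing Delta→Slot 3 and reassigning the rest optimally gives only $420 — worse by 10.

Delta receives Slot 4.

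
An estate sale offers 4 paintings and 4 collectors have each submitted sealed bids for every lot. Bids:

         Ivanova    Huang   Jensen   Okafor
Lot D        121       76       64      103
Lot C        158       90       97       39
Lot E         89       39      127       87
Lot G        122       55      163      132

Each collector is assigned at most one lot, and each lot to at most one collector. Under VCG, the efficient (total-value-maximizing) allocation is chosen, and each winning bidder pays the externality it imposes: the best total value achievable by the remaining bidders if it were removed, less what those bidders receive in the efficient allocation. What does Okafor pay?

Efficient allocation: Ivanova→Lot C ($158), Huang→Lot D ($76), Jensen→Lot E ($127), Okafor→Lot G ($132); total welfare W = $493.
Okafor receives Lot G at value $132, so the others get W − 132 = $361.
Without Okafor: best allocation of the remaining 3 bidders over all 4 lots is Ivanova→Lot C ($158), Huang→Lot D ($76), Jensen→Lot G ($163), total $397.
VCG payment = (others' best without Okafor) − (others' welfare with Okafor) = 397 − 361 = $36.

Okafor pays $36.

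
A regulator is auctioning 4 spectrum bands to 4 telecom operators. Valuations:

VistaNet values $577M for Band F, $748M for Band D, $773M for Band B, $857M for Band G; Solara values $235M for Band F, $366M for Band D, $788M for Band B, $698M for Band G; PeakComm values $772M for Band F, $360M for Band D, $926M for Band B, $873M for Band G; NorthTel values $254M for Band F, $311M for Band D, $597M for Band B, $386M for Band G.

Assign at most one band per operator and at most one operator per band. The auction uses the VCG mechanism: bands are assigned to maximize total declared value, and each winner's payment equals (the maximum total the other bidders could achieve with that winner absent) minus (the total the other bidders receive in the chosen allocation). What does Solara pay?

Solara pays $109M.

Efficient allocation: VistaNet→Band D ($748M), Solara→Band G ($698M), PeakComm→Band F ($772M), NorthTel→Band B ($597M); total welfare W = $2815M.
Solara receives Band G at value $698M, so the others get W − 698 = $2117M.
Without Solara: best allocation of the remaining 3 bidders over all 4 bands is VistaNet→Band G ($857M), PeakComm→Band F ($772M), NorthTel→Band B ($597M), total $2226M.
VCG payment = (others' best without Solara) − (others' welfare with Solara) = 2226 − 2117 = $109M.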